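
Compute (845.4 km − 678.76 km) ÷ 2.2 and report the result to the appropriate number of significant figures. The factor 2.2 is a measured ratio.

76 km

845.4 km − 678.76 km = 166.64 km; the difference is limited to 1 decimal place (4 s.f.).
Carrying full precision, 166.64 ÷ 2.2 = 75.7454545455… km; 2.2 has 2 s.f., so the result keeps min(4, 2) = 2 s.f.
Rounded to 2 significant figures: 76 km.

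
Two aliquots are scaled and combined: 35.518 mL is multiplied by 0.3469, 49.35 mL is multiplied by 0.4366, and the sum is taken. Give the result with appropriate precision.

35.518 × 0.3469 = 12.3211942 → 12.32 mL (4 s.f., last digit at the 10^-2 place).
49.35 × 0.4366 = 21.54621 → 21.55 mL (4 s.f., last digit at the 10^-2 place).
Sum: 33.8674042 mL; keep the coarser place, 10^-2.
Result: 33.87 mL.

33.87 mL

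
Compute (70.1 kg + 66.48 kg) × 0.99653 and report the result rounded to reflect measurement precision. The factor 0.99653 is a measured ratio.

70.1 kg + 66.48 kg = 136.58 kg; the sum is limited to 1 decimal place (4 s.f.).
Carrying full precision, 136.58 × 0.99653 = 136.1060674 kg; 0.99653 has 5 s.f., so the result keeps min(4, 5) = 4 s.f.
Rounded to 4 significant figures: 1.361 × 10² kg.

1.361 × 10² kg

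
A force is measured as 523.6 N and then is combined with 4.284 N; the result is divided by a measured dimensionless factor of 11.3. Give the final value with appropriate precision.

46.7 N

523.6 N + 4.284 N = 527.884 N; the sum is limited to 1 decimal place (4 s.f.).
Carrying full precision, 527.884 ÷ 11.3 = 46.7153982301… N; 11.3 has 3 s.f., so the result keeps min(4, 3) = 3 s.f.
Rounded to 3 significant figures: 46.7 N.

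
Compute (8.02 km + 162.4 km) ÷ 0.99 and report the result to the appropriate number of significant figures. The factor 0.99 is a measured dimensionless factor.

8.02 km + 162.4 km = 170.42 km; the sum is limited to 1 decimal place (4 s.f.).
Carrying full precision, 170.42 ÷ 0.99 = 172.141414141… km; 0.99 has 2 s.f., so the result keeps min(4, 2) = 2 s.f.
Rounded to 2 significant figures: 1.7 × 10² km.

1.7 × 10² km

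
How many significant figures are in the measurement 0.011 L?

2

0.011: leading zeros are not significant.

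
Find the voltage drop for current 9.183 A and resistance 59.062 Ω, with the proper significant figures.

voltage drop = 9.183 A × 59.062 Ω = 542.366346 V.
9.183 has 4 significant figures; 59.062 has 5.
Division/multiplication keeps the fewest: 4 significant figures.
Rounded: 5.424 × 10² V.

5.424 × 10² V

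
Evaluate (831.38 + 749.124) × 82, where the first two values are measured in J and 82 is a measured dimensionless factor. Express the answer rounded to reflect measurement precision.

1.3 × 10⁵ J

831.38 J + 749.124 J = 1580.504 J; the sum is limited to 2 decimal places (6 s.f.).
Carrying full precision, 1580.504 × 82 = 129601.328 J; 82 has 2 s.f., so the result keeps min(6, 2) = 2 s.f.
Rounded to 2 significant figures: 1.3 × 10⁵ J.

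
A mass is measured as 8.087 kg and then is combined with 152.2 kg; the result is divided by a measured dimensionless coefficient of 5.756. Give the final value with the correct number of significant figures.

27.85 kg

8.087 kg + 152.2 kg = 160.287 kg; the sum is limited to 1 decimal place (4 s.f.).
Carrying full precision, 160.287 ÷ 5.756 = 27.8469423211… kg; 5.756 has 4 s.f., so the result keeps min(4, 4) = 4 s.f.
Rounded to 4 significant figures: 27.85 kg.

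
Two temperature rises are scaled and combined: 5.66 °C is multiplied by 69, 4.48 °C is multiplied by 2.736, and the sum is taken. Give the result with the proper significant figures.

5.66 × 69 = 390.54 → 3.9 × 10² °C (2 s.f., last digit at the 10^1 place).
4.48 × 2.736 = 12.25728 → 12.3 °C (3 s.f., last digit at the 10^-1 place).
Sum: 402.79728 °C; keep the coarser place, 10^1.
Result: 4.0 × 10² °C.

4.0 × 10² °C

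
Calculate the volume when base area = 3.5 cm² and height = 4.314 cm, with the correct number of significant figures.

volume = 3.5 cm² × 4.314 cm = 15.099 cm³.
3.5 has 2 significant figures; 4.314 has 4.
Division/multiplication keeps the fewest: 2 significant figures.
Rounded: 15 cm³.

15 cm³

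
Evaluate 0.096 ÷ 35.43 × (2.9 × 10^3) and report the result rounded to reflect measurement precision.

0.096 ÷ 35.43 × (2.9 × 10^3) = 7.85774767146…
Multiplication/division keeps the fewest significant figures: 0.096 → 2 s.f., 35.43 → 4 s.f., 2.9 × 10^3 → 2 s.f.; limit is 2.
Rounded to 2 significant figures: 7.9.

7.9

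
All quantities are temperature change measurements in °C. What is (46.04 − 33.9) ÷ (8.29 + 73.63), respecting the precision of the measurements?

0.148

46.04 − 33.9 = 12.14, limited to 1 d.p. → 3 s.f.; 8.29 + 73.63 = 81.92, limited to 2 d.p. → 4 s.f.
Carrying full precision, 12.14 ÷ 81.92 = 0.148193359375; keep min(3, 4) = 3 s.f.
Rounded to 3 significant figures: 0.148.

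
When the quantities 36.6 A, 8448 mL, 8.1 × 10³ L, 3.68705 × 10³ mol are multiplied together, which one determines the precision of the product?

36.6 A → 3 s.f.; 8448 mL → 4 s.f.; 8.1 × 10³ L → 2 s.f.; 3.68705 × 10³ mol → 6 s.f.
The fewest is 2 significant figures, from 8.1 × 10³ L.

8.1 × 10³ L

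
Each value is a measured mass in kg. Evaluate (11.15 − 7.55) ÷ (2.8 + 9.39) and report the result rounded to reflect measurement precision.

0.295

11.15 − 7.55 = 3.60, limited to 2 d.p. → 3 s.f.; 2.8 + 9.39 = 12.19, limited to 1 d.p. → 3 s.f.
Carrying full precision, 3.60 ÷ 12.19 = 0.295324036095…; keep min(3, 3) = 3 s.f.
Rounded to 3 significant figures: 0.295.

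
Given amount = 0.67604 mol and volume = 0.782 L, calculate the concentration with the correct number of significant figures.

concentration = 0.67604 mol ÷ 0.782 L = 0.864501278772… mol/L.
0.67604 has 5 significant figures; 0.782 has 3.
Division/multiplication keeps the fewest: 3 significant figures.
Rounded: 0.865 mol/L.

0.865 mol/L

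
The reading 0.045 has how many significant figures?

0.045: leading zeros are not significant.

2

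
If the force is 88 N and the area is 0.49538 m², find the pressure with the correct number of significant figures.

1.8 × 10² Pa

pressure = 88 N ÷ 0.49538 m² = 177.641406597… Pa.
88 has 2 significant figures; 0.49538 has 5.
Division/multiplication keeps the fewest: 2 significant figures.
Rounded: 1.8 × 10² Pa.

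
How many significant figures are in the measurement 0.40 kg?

0.40: leading zeros are not significant; trailing zeros after a decimal point are significant.

2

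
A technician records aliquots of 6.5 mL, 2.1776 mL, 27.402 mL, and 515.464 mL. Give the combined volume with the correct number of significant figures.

551.5 mL

6.5 mL + 2.1776 mL + 27.402 mL + 515.464 mL = 551.5436 mL.
Addition/subtraction keeps the fewest decimal places: 6.5 → 1 decimal place, 2.1776 → 4 decimal places, 27.402 → 3 decimal places, 515.464 → 3 decimal places; limit is 1.
Rounded to 1 decimal place: 551.5 mL.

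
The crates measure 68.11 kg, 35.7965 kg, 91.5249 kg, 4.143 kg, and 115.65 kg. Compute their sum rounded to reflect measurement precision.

315.22 kg

68.11 kg + 35.7965 kg + 91.5249 kg + 4.143 kg + 115.65 kg = 315.2244 kg.
Addition/subtraction keeps the fewest decimal places: 68.11 → 2 decimal places, 35.7965 → 4 decimal places, 91.5249 → 4 decimal places, 4.143 → 3 decimal places, 115.65 → 2 decimal places; limit is 2.
Rounded to 2 decimal places: 315.22 kg.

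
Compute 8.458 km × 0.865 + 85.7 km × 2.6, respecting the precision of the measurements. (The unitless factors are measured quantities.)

8.458 × 0.865 = 7.31617 → 7.32 km (3 s.f., last digit at the 10^-2 place).
85.7 × 2.6 = 222.82 → 2.2 × 10² km (2 s.f., last digit at the 10^1 place).
Sum: 230.13617 km; keep the coarser place, 10^1.
Result: 2.3 × 10² km.

2.3 × 10² km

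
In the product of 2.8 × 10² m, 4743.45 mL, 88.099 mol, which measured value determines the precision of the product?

2.8 × 10² m → 2 s.f.; 4743.45 mL → 6 s.f.; 88.099 mol → 5 s.f.
The fewest is 2 significant figures, from 2.8 × 10² m.

2.8 × 10² m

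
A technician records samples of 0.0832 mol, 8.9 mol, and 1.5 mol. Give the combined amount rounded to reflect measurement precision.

10.5 mol

0.0832 mol + 8.9 mol + 1.5 mol = 10.4832 mol.
Addition/subtraction keeps the fewest decimal places: 0.0832 → 4 decimal places, 8.9 → 1 decimal place, 1.5 → 1 decimal place; limit is 1.
Rounded to 1 decimal place: 10.5 mol.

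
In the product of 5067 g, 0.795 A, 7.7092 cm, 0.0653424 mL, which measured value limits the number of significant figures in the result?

0.795 A

5067 g → 4 s.f.; 0.795 A → 3 s.f.; 7.7092 cm → 5 s.f.; 0.0653424 mL → 6 s.f.
The fewest is 3 significant figures, from 0.795 A.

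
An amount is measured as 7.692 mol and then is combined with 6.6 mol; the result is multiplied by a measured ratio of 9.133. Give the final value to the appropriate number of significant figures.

131 mol

7.692 mol + 6.6 mol = 14.292 mol; the sum is limited to 1 decimal place (3 s.f.).
Carrying full precision, 14.292 × 9.133 = 130.528836 mol; 9.133 has 4 s.f., so the result keeps min(3, 4) = 3 s.f.
Rounded to 3 significant figures: 131 mol.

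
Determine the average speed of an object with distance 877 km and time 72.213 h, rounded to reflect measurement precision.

12.1 km/h

average speed = 877 km ÷ 72.213 h = 12.1446276986… km/h.
877 has 3 significant figures; 72.213 has 5.
Division/multiplication keeps the fewest: 3 significant figures.
Rounded: 12.1 km/h.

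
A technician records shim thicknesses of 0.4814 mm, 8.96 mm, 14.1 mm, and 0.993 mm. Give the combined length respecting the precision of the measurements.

0.4814 mm + 8.96 mm + 14.1 mm + 0.993 mm = 24.5344 mm.
Addition/subtraction keeps the fewest decimal places: 0.4814 → 4 decimal places, 8.96 → 2 decimal places, 14.1 → 1 decimal place, 0.993 → 3 decimal places; limit is 1.
Rounded to 1 decimal place: 24.5 mm.

24.5 mm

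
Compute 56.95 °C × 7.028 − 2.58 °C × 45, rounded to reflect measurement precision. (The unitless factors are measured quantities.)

2.8 × 10^2 °C

56.95 × 7.028 = 400.2446 → 400.2 °C (4 s.f., last digit at the 10^-1 place).
2.58 × 45 = 116.1 → 1.2 × 10^2 °C (2 s.f., last digit at the 10^1 place).
Difference: 284.1446 °C; keep the coarser place, 10^1.
Result: 2.8 × 10^2 °C.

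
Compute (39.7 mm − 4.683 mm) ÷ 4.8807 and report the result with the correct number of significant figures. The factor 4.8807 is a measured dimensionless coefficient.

7.17 mm

39.7 mm − 4.683 mm = 35.017 mm; the difference is limited to 1 decimal place (3 s.f.).
Carrying full precision, 35.017 ÷ 4.8807 = 7.17458561272… mm; 4.8807 has 5 s.f., so the result keeps min(3, 5) = 3 s.f.
Rounded to 3 significant figures: 7.17 mm.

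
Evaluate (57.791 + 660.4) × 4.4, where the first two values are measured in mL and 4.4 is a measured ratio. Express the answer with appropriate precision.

3.2 × 10^3 mL

57.791 mL + 660.4 mL = 718.191 mL; the sum is limited to 1 decimal place (4 s.f.).
Carrying full precision, 718.191 × 4.4 = 3160.0404 mL; 4.4 has 2 s.f., so the result keeps min(4, 2) = 2 s.f.
Rounded to 2 significant figures: 3.2 × 10^3 mL.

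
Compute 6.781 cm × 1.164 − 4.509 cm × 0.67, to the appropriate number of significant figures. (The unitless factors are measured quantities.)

6.781 × 1.164 = 7.893084 → 7.893 cm (4 s.f., last digit at the 10^-3 place).
4.509 × 0.67 = 3.02103 → 3.0 cm (2 s.f., last digit at the 10^-1 place).
Difference: 4.872054 cm; keep the coarser place, 10^-1.
Result: 4.9 cm.

4.9 cm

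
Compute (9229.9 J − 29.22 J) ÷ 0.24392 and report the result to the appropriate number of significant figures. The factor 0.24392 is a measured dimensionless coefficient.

3.7720 × 10⁴ J

9229.9 J − 29.22 J = 9200.68 J; the difference is limited to 1 decimal place (5 s.f.).
Carrying full precision, 9200.68 ÷ 0.24392 = 37720.0721548… J; 0.24392 has 5 s.f., so the result keeps min(5, 5) = 5 s.f.
Rounded to 5 significant figures: 3.7720 × 10⁴ J.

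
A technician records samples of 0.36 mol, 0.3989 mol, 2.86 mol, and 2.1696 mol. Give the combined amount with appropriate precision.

5.79 mol

0.36 mol + 0.3989 mol + 2.86 mol + 2.1696 mol = 5.7885 mol.
Addition/subtraction keeps the fewest decimal places: 0.36 → 2 decimal places, 0.3989 → 4 decimal places, 2.86 → 2 decimal places, 2.1696 → 4 decimal places; limit is 2.
Rounded to 2 decimal places: 5.79 mol.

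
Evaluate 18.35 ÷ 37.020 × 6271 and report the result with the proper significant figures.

18.35 ÷ 37.020 × 6271 = 3108.39681253…
Multiplication/division keeps the fewest significant figures: 18.35 → 4 s.f., 37.020 → 5 s.f., 6271 → 4 s.f.; limit is 4.
Rounded to 4 significant figures: 3108.

3108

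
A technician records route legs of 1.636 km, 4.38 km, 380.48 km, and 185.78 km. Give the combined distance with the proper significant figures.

572.28 km

1.636 km + 4.38 km + 380.48 km + 185.78 km = 572.276 km.
Addition/subtraction keeps the fewest decimal places: 1.636 → 3 decimal places, 4.38 → 2 decimal places, 380.48 → 2 decimal places, 185.78 → 2 decimal places; limit is 2.
Rounded to 2 decimal places: 572.28 km.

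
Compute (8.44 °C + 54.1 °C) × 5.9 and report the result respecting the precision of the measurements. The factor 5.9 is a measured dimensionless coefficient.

8.44 °C + 54.1 °C = 62.54 °C; the sum is limited to 1 decimal place (3 s.f.).
Carrying full precision, 62.54 × 5.9 = 368.986 °C; 5.9 has 2 s.f., so the result keeps min(3, 2) = 2 s.f.
Rounded to 2 significant figures: 3.7 × 10^2 °C.

3.7 × 10^2 °C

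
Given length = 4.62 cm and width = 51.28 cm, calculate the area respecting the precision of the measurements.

area = 4.62 cm × 51.28 cm = 236.9136 cm².
4.62 has 3 significant figures; 51.28 has 4.
Division/multiplication keeps the fewest: 3 significant figures.
Rounded: 237 cm².

237 cm²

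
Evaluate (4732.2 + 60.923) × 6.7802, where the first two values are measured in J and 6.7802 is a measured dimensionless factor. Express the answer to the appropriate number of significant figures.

32498 J

4732.2 J + 60.923 J = 4793.123 J; the sum is limited to 1 decimal place (5 s.f.).
Carrying full precision, 4793.123 × 6.7802 = 32498.3325646 J; 6.7802 has 5 s.f., so the result keeps min(5, 5) = 5 s.f.
Rounded to 5 significant figures: 32498 J.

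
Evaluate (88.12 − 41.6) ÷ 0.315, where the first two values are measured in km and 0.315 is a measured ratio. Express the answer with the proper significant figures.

88.12 km − 41.6 km = 46.52 km; the difference is limited to 1 decimal place (3 s.f.).
Carrying full precision, 46.52 ÷ 0.315 = 147.682539683… km; 0.315 has 3 s.f., so the result keeps min(3, 3) = 3 s.f.
Rounded to 3 significant figures: 148 km.

148 km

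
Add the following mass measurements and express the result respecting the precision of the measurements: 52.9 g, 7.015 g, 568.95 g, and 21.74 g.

650.6 g

52.9 g + 7.015 g + 568.95 g + 21.74 g = 650.605 g.
Addition/subtraction keeps the fewest decimal places: 52.9 → 1 decimal place, 7.015 → 3 decimal places, 568.95 → 2 decimal places, 21.74 → 2 decimal places; limit is 1.
Rounded to 1 decimal place: 650.6 g.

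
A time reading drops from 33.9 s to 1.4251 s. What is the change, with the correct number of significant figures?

32.5 s

33.9 s − 1.4251 s = 32.4749 s.
Addition/subtraction keeps the fewest decimal places: 33.9 → 1 decimal place, 1.4251 → 4 decimal places; limit is 1.
Rounded to 1 decimal place: 32.5 s.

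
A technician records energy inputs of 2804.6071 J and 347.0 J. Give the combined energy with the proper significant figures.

2804.6071 J + 347.0 J = 3151.6071 J.
Addition/subtraction keeps the fewest decimal places: 2804.6071 → 4 decimal places, 347.0 → 1 decimal place; limit is 1.
Rounded to 1 decimal place: 3151.6 J.

3151.6 J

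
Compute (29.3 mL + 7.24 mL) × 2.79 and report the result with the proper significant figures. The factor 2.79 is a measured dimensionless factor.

102 mL

29.3 mL + 7.24 mL = 36.54 mL; the sum is limited to 1 decimal place (3 s.f.).
Carrying full precision, 36.54 × 2.79 = 101.9466 mL; 2.79 has 3 s.f., so the result keeps min(3, 3) = 3 s.f.
Rounded to 3 significant figures: 102 mL.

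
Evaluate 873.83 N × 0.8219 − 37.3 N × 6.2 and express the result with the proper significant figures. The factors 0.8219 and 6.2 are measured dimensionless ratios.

873.83 × 0.8219 = 718.200877 → 718.2 N (4 s.f., last digit at the 10^-1 place).
37.3 × 6.2 = 231.26 → 2.3 × 10^2 N (2 s.f., last digit at the 10^1 place).
Difference: 486.940877 N; keep the coarser place, 10^1.
Result: 4.9 × 10^2 N.

4.9 × 10^2 N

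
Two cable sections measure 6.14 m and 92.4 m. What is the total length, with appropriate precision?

98.5 m

6.14 m + 92.4 m = 98.54 m.
Addition/subtraction keeps the fewest decimal places: 6.14 → 2 decimal places, 92.4 → 1 decimal place; limit is 1.
Rounded to 1 decimal place: 98.5 m.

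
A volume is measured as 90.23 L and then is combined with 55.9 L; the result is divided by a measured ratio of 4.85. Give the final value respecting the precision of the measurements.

90.23 L + 55.9 L = 146.13 L; the sum is limited to 1 decimal place (4 s.f.).
Carrying full precision, 146.13 ÷ 4.85 = 30.1298969072… L; 4.85 has 3 s.f., so the result keeps min(4, 3) = 3 s.f.
Rounded to 3 significant figures: 30.1 L.

30.1 L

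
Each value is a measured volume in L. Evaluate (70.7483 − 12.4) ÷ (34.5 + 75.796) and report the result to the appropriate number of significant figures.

70.7483 − 12.4 = 58.3483, limited to 1 d.p. → 3 s.f.; 34.5 + 75.796 = 110.296, limited to 1 d.p. → 4 s.f.
Carrying full precision, 58.3483 ÷ 110.296 = 0.529015558134…; keep min(3, 4) = 3 s.f.
Rounded to 3 significant figures: 0.529.

0.529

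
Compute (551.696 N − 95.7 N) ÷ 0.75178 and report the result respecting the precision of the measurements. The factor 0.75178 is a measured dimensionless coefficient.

551.696 N − 95.7 N = 455.996 N; the difference is limited to 1 decimal place (4 s.f.).
Carrying full precision, 455.996 ÷ 0.75178 = 606.555109207… N; 0.75178 has 5 s.f., so the result keeps min(4, 5) = 4 s.f.
Rounded to 4 significant figures: 606.6 N.

606.6 N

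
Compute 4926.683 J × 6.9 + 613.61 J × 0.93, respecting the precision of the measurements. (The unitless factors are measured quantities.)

4926.683 × 6.9 = 33994.1127 → 3.4 × 10⁴ J (2 s.f., last digit at the 10^3 place).
613.61 × 0.93 = 570.6573 → 5.7 × 10² J (2 s.f., last digit at the 10^1 place).
Sum: 34564.77 J; keep the coarser place, 10^3.
Result: 3.5 × 10⁴ J.

3.5 × 10⁴ J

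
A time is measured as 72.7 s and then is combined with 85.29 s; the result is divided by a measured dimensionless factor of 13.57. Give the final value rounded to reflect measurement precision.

72.7 s + 85.29 s = 157.99 s; the sum is limited to 1 decimal place (4 s.f.).
Carrying full precision, 157.99 ÷ 13.57 = 11.6425939573… s; 13.57 has 4 s.f., so the result keeps min(4, 4) = 4 s.f.
Rounded to 4 significant figures: 11.64 s.

11.64 s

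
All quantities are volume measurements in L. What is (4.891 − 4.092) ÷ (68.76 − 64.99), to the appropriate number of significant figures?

0.212

4.891 − 4.092 = 0.799, limited to 3 d.p. → 3 s.f.; 68.76 − 64.99 = 3.77, limited to 2 d.p. → 3 s.f.
Carrying full precision, 0.799 ÷ 3.77 = 0.211936339523…; keep min(3, 3) = 3 s.f.
Rounded to 3 significant figures: 0.212.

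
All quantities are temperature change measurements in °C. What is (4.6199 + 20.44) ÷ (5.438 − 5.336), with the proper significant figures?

4.6199 + 20.44 = 25.0599, limited to 2 d.p. → 4 s.f.; 5.438 − 5.336 = 0.102, limited to 3 d.p. → 3 s.f.
Carrying full precision, 25.0599 ÷ 0.102 = 245.685294118…; keep min(4, 3) = 3 s.f.
Rounded to 3 significant figures: 2.46 × 10².

2.46 × 10²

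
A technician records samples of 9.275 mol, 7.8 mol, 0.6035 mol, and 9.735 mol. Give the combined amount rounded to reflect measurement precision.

9.275 mol + 7.8 mol + 0.6035 mol + 9.735 mol = 27.4135 mol.
Addition/subtraction keeps the fewest decimal places: 9.275 → 3 decimal places, 7.8 → 1 decimal place, 0.6035 → 4 decimal places, 9.735 → 3 decimal places; limit is 1.
Rounded to 1 decimal place: 27.4 mol.

27.4 mol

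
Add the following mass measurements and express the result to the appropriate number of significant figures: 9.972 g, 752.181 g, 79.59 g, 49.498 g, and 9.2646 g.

9.972 g + 752.181 g + 79.59 g + 49.498 g + 9.2646 g = 900.5056 g.
Addition/subtraction keeps the fewest decimal places: 9.972 → 3 decimal places, 752.181 → 3 decimal places, 79.59 → 2 decimal places, 49.498 → 3 decimal places, 9.2646 → 4 decimal places; limit is 2.
Rounded to 2 decimal places: 900.51 g.

900.51 g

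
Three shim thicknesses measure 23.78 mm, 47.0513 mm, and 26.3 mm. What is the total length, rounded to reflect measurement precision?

97.1 mm

23.78 mm + 47.0513 mm + 26.3 mm = 97.1313 mm.
Addition/subtraction keeps the fewest decimal places: 23.78 → 2 decimal places, 47.0513 → 4 decimal places, 26.3 → 1 decimal place; limit is 1.
Rounded to 1 decimal place: 97.1 mm.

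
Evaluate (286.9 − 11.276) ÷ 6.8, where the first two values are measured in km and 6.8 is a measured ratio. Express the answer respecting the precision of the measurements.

286.9 km − 11.276 km = 275.624 km; the difference is limited to 1 decimal place (4 s.f.).
Carrying full precision, 275.624 ÷ 6.8 = 40.5329411765… km; 6.8 has 2 s.f., so the result keeps min(4, 2) = 2 s.f.
Rounded to 2 significant figures: 41 km.

41 km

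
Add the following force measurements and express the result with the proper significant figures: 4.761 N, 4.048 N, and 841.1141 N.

4.761 N + 4.048 N + 841.1141 N = 849.9231 N.
Addition/subtraction keeps the fewest decimal places: 4.761 → 3 decimal places, 4.048 → 3 decimal places, 841.1141 → 4 decimal places; limit is 3.
Rounded to 3 decimal places: 849.923 N.

849.923 N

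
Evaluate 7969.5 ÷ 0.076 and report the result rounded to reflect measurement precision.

7969.5 ÷ 0.076 = 104861.842105…
Multiplication/division keeps the fewest significant figures: 7969.5 → 5 s.f., 0.076 → 2 s.f.; limit is 2.
Rounded to 2 significant figures: 1.0 × 10^5.

1.0 × 10^5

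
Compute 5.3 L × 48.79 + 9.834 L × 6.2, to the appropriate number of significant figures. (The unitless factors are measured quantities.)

3.2 × 10² L

5.3 × 48.79 = 258.587 → 2.6 × 10² L (2 s.f., last digit at the 10^1 place).
9.834 × 6.2 = 60.9708 → 61 L (2 s.f., last digit at the 10^0 place).
Sum: 319.5578 L; keep the coarser place, 10^1.
Result: 3.2 × 10² L.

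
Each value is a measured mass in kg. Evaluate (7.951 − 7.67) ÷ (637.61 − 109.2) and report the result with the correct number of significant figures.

5.3 × 10^-4

7.951 − 7.67 = 0.281, limited to 2 d.p. → 2 s.f.; 637.61 − 109.2 = 528.41, limited to 1 d.p. → 4 s.f.
Carrying full precision, 0.281 ÷ 528.41 = 0.000531784031339…; keep min(2, 4) = 2 s.f.
Rounded to 2 significant figures: 5.3 × 10^-4.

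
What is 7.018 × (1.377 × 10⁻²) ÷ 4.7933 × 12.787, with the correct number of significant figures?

0.2578

7.018 × (1.377 × 10⁻²) ÷ 4.7933 × 12.787 = 0.257799077007…
Multiplication/division keeps the fewest significant figures: 7.018 → 4 s.f., 1.377 × 10⁻² → 4 s.f., 4.7933 → 5 s.f., 12.787 → 5 s.f.; limit is 4.
Rounded to 4 significant figures: 0.2578.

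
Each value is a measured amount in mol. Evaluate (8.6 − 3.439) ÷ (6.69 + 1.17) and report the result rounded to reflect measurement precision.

8.6 − 3.439 = 5.161, limited to 1 d.p. → 2 s.f.; 6.69 + 1.17 = 7.86, limited to 2 d.p. → 3 s.f.
Carrying full precision, 5.161 ÷ 7.86 = 0.656615776081…; keep min(2, 3) = 2 s.f.
Rounded to 2 significant figures: 0.66.

0.66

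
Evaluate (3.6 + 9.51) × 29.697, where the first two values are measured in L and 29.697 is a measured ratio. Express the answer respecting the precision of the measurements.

389 L

3.6 L + 9.51 L = 13.11 L; the sum is limited to 1 decimal place (3 s.f.).
Carrying full precision, 13.11 × 29.697 = 389.32767 L; 29.697 has 5 s.f., so the result keeps min(3, 5) = 3 s.f.
Rounded to 3 significant figures: 389 L.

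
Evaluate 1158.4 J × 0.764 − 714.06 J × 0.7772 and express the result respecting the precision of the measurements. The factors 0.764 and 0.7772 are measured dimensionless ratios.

330. J

1158.4 × 0.764 = 885.0176 → 885 J (3 s.f., last digit at the 10^0 place).
714.06 × 0.7772 = 554.967432 → 555.0 J (4 s.f., last digit at the 10^-1 place).
Difference: 330.050168 J; keep the coarser place, 10^0.
Result: 330. J.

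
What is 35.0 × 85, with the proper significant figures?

3.0 × 10^3

35.0 × 85 = 2975
Multiplication/division keeps the fewest significant figures: 35.0 → 3 s.f., 85 → 2 s.f.; limit is 2.
Rounded to 2 significant figures: 3.0 × 10^3.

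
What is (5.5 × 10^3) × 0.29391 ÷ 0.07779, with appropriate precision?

2.1 × 10^4

(5.5 × 10^3) × 0.29391 ÷ 0.07779 = 20780.3702275…
Multiplication/division keeps the fewest significant figures: 5.5 × 10^3 → 2 s.f., 0.29391 → 5 s.f., 0.07779 → 4 s.f.; limit is 2.
Rounded to 2 significant figures: 2.1 × 10^4.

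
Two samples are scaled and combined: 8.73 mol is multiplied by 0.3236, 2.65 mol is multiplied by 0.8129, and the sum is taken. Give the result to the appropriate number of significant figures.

4.98 mol

8.73 × 0.3236 = 2.825028 → 2.83 mol (3 s.f., last digit at the 10^-2 place).
2.65 × 0.8129 = 2.154185 → 2.15 mol (3 s.f., last digit at the 10^-2 place).
Sum: 4.979213 mol; keep the coarser place, 10^-2.
Result: 4.98 mol.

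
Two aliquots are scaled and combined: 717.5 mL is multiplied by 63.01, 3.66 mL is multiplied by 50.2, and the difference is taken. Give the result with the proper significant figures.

4.503 × 10^4 mL

717.5 × 63.01 = 45209.675 → 4.521 × 10^4 mL (4 s.f., last digit at the 10^1 place).
3.66 × 50.2 = 183.732 → 184 mL (3 s.f., last digit at the 10^0 place).
Difference: 45025.943 mL; keep the coarser place, 10^1.
Result: 4.503 × 10^4 mL.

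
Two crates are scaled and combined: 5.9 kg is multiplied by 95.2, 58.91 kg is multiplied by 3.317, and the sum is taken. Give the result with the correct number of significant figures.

5.9 × 95.2 = 561.68 → 5.6 × 10^2 kg (2 s.f., last digit at the 10^1 place).
58.91 × 3.317 = 195.40447 → 195.4 kg (4 s.f., last digit at the 10^-1 place).
Sum: 757.08447 kg; keep the coarser place, 10^1.
Result: 7.6 × 10^2 kg.

7.6 × 10^2 kg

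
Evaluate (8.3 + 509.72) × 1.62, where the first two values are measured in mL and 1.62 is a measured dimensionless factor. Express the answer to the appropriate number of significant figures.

839 mL

8.3 mL + 509.72 mL = 518.02 mL; the sum is limited to 1 decimal place (4 s.f.).
Carrying full precision, 518.02 × 1.62 = 839.1924 mL; 1.62 has 3 s.f., so the result keeps min(4, 3) = 3 s.f.
Rounded to 3 significant figures: 839 mL.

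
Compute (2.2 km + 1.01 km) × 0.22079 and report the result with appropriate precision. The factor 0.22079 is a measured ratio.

0.71 km

2.2 km + 1.01 km = 3.21 km; the sum is limited to 1 decimal place (2 s.f.).
Carrying full precision, 3.21 × 0.22079 = 0.7087359 km; 0.22079 has 5 s.f., so the result keeps min(2, 5) = 2 s.f.
Rounded to 2 significant figures: 0.71 km.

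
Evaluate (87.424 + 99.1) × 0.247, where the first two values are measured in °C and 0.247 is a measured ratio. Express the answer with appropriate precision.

87.424 °C + 99.1 °C = 186.524 °C; the sum is limited to 1 decimal place (4 s.f.).
Carrying full precision, 186.524 × 0.247 = 46.071428 °C; 0.247 has 3 s.f., so the result keeps min(4, 3) = 3 s.f.
Rounded to 3 significant figures: 46.1 °C.

46.1 °C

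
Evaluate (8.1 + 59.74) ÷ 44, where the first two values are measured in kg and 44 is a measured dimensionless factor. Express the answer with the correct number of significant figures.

1.5 kg

8.1 kg + 59.74 kg = 67.84 kg; the sum is limited to 1 decimal place (3 s.f.).
Carrying full precision, 67.84 ÷ 44 = 1.54181818182… kg; 44 has 2 s.f., so the result keeps min(3, 2) = 2 s.f.
Rounded to 2 significant figures: 1.5 kg.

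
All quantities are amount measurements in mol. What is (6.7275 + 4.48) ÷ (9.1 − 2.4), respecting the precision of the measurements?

6.7275 + 4.48 = 11.2075, limited to 2 d.p. → 4 s.f.; 9.1 − 2.4 = 6.7, limited to 1 d.p. → 2 s.f.
Carrying full precision, 11.2075 ÷ 6.7 = 1.67276119403…; keep min(4, 2) = 2 s.f.
Rounded to 2 significant figures: 1.7.

1.7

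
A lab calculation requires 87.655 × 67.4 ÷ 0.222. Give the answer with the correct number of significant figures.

2.66 × 10⁴

87.655 × 67.4 ÷ 0.222 = 26612.3738739…
Multiplication/division keeps the fewest significant figures: 87.655 → 5 s.f., 67.4 → 3 s.f., 0.222 → 3 s.f.; limit is 3.
Rounded to 3 significant figures: 2.66 × 10⁴.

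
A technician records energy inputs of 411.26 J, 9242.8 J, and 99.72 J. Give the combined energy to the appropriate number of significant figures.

9753.8 J

411.26 J + 9242.8 J + 99.72 J = 9753.78 J.
Addition/subtraction keeps the fewest decimal places: 411.26 → 2 decimal places, 9242.8 → 1 decimal place, 99.72 → 2 decimal places; limit is 1.
Rounded to 1 decimal place: 9753.8 J.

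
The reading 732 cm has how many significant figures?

732: every digit is nonzero and significant.

3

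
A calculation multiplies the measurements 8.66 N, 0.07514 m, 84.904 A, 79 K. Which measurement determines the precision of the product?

8.66 N → 3 s.f.; 0.07514 m → 4 s.f.; 84.904 A → 5 s.f.; 79 K → 2 s.f.
The fewest is 2 significant figures, from 79 K.

79 K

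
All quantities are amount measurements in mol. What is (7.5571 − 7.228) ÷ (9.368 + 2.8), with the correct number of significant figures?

7.5571 − 7.228 = 0.3291, limited to 3 d.p. → 3 s.f.; 9.368 + 2.8 = 12.168, limited to 1 d.p. → 3 s.f.
Carrying full precision, 0.3291 ÷ 12.168 = 0.0270463510848…; keep min(3, 3) = 3 s.f.
Rounded to 3 significant figures: 0.0270.

0.0270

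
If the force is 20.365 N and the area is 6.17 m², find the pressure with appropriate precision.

3.30 Pa

pressure = 20.365 N ÷ 6.17 m² = 3.30064829822… Pa.
20.365 has 5 significant figures; 6.17 has 3.
Division/multiplication keeps the fewest: 3 significant figures.
Rounded: 3.30 Pa.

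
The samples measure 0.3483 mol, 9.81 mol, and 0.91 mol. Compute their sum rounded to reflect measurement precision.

11.07 mol

0.3483 mol + 9.81 mol + 0.91 mol = 11.0683 mol.
Addition/subtraction keeps the fewest decimal places: 0.3483 → 4 decimal places, 9.81 → 2 decimal places, 0.91 → 2 decimal places; limit is 2.
Rounded to 2 decimal places: 11.07 mol.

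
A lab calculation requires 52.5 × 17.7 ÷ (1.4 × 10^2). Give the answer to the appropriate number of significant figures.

52.5 × 17.7 ÷ (1.4 × 10^2) = 6.6375
Multiplication/division keeps the fewest significant figures: 52.5 → 3 s.f., 17.7 → 3 s.f., 1.4 × 10^2 → 2 s.f.; limit is 2.
Rounded to 2 significant figures: 6.6.

6.6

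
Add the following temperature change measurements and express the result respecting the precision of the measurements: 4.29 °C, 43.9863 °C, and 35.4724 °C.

4.29 °C + 43.9863 °C + 35.4724 °C = 83.7487 °C.
Addition/subtraction keeps the fewest decimal places: 4.29 → 2 decimal places, 43.9863 → 4 decimal places, 35.4724 → 4 decimal places; limit is 2.
Rounded to 2 decimal places: 83.75 °C.

83.75 °C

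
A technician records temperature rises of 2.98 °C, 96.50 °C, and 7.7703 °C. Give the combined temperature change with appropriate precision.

2.98 °C + 96.50 °C + 7.7703 °C = 107.2503 °C.
Addition/subtraction keeps the fewest decimal places: 2.98 → 2 decimal places, 96.50 → 2 decimal places, 7.7703 → 4 decimal places; limit is 2.
Rounded to 2 decimal places: 107.25 °C.

107.25 °C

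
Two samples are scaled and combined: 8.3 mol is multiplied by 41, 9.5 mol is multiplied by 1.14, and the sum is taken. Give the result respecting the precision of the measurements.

8.3 × 41 = 340.3 → 3.4 × 10² mol (2 s.f., last digit at the 10^1 place).
9.5 × 1.14 = 10.83 → 11 mol (2 s.f., last digit at the 10^0 place).
Sum: 351.13 mol; keep the coarser place, 10^1.
Result: 3.5 × 10² mol.

3.5 × 10² mol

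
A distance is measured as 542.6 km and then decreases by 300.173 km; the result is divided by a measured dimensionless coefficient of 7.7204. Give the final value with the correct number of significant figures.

542.6 km − 300.173 km = 242.427 km; the difference is limited to 1 decimal place (4 s.f.).
Carrying full precision, 242.427 ÷ 7.7204 = 31.4008341537… km; 7.7204 has 5 s.f., so the result keeps min(4, 5) = 4 s.f.
Rounded to 4 significant figures: 31.40 km.

31.40 km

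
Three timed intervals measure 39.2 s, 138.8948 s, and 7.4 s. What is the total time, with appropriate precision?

185.5 s

39.2 s + 138.8948 s + 7.4 s = 185.4948 s.
Addition/subtraction keeps the fewest decimal places: 39.2 → 1 decimal place, 138.8948 → 4 decimal places, 7.4 → 1 decimal place; limit is 1.
Rounded to 1 decimal place: 185.5 s.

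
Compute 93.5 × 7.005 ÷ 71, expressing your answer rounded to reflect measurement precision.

9.2

93.5 × 7.005 ÷ 71 = 9.2248943662…
Multiplication/division keeps the fewest significant figures: 93.5 → 3 s.f., 7.005 → 4 s.f., 71 → 2 s.f.; limit is 2.
Rounded to 2 significant figures: 9.2.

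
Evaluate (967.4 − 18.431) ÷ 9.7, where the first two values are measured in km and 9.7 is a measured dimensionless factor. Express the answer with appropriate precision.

967.4 km − 18.431 km = 948.969 km; the difference is limited to 1 decimal place (4 s.f.).
Carrying full precision, 948.969 ÷ 9.7 = 97.8318556701… km; 9.7 has 2 s.f., so the result keeps min(4, 2) = 2 s.f.
Rounded to 2 significant figures: 98 km.

98 km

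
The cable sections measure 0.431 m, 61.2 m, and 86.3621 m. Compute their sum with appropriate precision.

148.0 m

0.431 m + 61.2 m + 86.3621 m = 147.9931 m.
Addition/subtraction keeps the fewest decimal places: 0.431 → 3 decimal places, 61.2 → 1 decimal place, 86.3621 → 4 decimal places; limit is 1.
Rounded to 1 decimal place: 148.0 m.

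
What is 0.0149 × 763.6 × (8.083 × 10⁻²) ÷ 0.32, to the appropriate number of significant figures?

2.9

0.0149 × 763.6 × (8.083 × 10⁻²) ÷ 0.32 = 2.87392075375
Multiplication/division keeps the fewest significant figures: 0.0149 → 3 s.f., 763.6 → 4 s.f., 8.083 × 10⁻² → 4 s.f., 0.32 → 2 s.f.; limit is 2.
Rounded to 2 significant figures: 2.9.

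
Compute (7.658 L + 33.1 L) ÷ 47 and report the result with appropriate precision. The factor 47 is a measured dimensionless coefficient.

0.87 L

7.658 L + 33.1 L = 40.758 L; the sum is limited to 1 decimal place (3 s.f.).
Carrying full precision, 40.758 ÷ 47 = 0.867191489362… L; 47 has 2 s.f., so the result keeps min(3, 2) = 2 s.f.
Rounded to 2 significant figures: 0.87 L.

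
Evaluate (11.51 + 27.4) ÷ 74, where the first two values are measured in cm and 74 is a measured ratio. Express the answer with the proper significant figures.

11.51 cm + 27.4 cm = 38.91 cm; the sum is limited to 1 decimal place (3 s.f.).
Carrying full precision, 38.91 ÷ 74 = 0.525810810811… cm; 74 has 2 s.f., so the result keeps min(3, 2) = 2 s.f.
Rounded to 2 significant figures: 5.3 × 10^-1 cm.

5.3 × 10^-1 cm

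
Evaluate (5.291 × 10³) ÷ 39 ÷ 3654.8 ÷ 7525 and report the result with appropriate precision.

(5.291 × 10³) ÷ 39 ÷ 3654.8 ÷ 7525 = 0.00000493290820634…
Multiplication/division keeps the fewest significant figures: 5.291 × 10³ → 4 s.f., 39 → 2 s.f., 3654.8 → 5 s.f., 7525 → 4 s.f.; limit is 2.
Rounded to 2 significant figures: 4.9 × 10⁻⁶.

4.9 × 10⁻⁶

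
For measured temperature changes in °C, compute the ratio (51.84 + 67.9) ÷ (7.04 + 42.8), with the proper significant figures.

51.84 + 67.9 = 119.74, limited to 1 d.p. → 4 s.f.; 7.04 + 42.8 = 49.84, limited to 1 d.p. → 3 s.f.
Carrying full precision, 119.74 ÷ 49.84 = 2.40248796148…; keep min(4, 3) = 3 s.f.
Rounded to 3 significant figures: 2.40.

2.40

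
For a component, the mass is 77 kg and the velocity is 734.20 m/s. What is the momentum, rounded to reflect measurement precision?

5.7 × 10⁴ kg·m/s

momentum = 77 kg × 734.20 m/s = 56533.4 kg·m/s.
77 has 2 significant figures; 734.20 has 5.
Division/multiplication keeps the fewest: 2 significant figures.
Rounded: 5.7 × 10⁴ kg·m/s.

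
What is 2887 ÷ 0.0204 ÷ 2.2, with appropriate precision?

2887 ÷ 0.0204 ÷ 2.2 = 64327.0944742…
Multiplication/division keeps the fewest significant figures: 2887 → 4 s.f., 0.0204 → 3 s.f., 2.2 → 2 s.f.; limit is 2.
Rounded to 2 significant figures: 6.4 × 10⁴.

6.4 × 10⁴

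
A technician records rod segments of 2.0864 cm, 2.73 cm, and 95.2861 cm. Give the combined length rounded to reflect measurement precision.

100.10 cm

2.0864 cm + 2.73 cm + 95.2861 cm = 100.1025 cm.
Addition/subtraction keeps the fewest decimal places: 2.0864 → 4 decimal places, 2.73 → 2 decimal places, 95.2861 → 4 decimal places; limit is 2.
Rounded to 2 decimal places: 100.10 cm.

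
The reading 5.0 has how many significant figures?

2

5.0: trailing zeros after a decimal point are significant.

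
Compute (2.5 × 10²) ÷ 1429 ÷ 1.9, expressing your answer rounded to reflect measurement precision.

0.092

(2.5 × 10²) ÷ 1429 ÷ 1.9 = 0.0920776398659…
Multiplication/division keeps the fewest significant figures: 2.5 × 10² → 2 s.f., 1429 → 4 s.f., 1.9 → 2 s.f.; limit is 2.
Rounded to 2 significant figures: 0.092.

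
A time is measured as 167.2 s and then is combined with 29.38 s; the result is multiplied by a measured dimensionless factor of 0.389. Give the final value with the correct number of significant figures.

167.2 s + 29.38 s = 196.58 s; the sum is limited to 1 decimal place (4 s.f.).
Carrying full precision, 196.58 × 0.389 = 76.46962 s; 0.389 has 3 s.f., so the result keeps min(4, 3) = 3 s.f.
Rounded to 3 significant figures: 76.5 s.

76.5 s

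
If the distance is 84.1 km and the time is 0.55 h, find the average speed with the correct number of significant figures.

1.5 × 10² km/h

average speed = 84.1 km ÷ 0.55 h = 152.909090909… km/h.
84.1 has 3 significant figures; 0.55 has 2.
Division/multiplication keeps the fewest: 2 significant figures.
Rounded: 1.5 × 10² km/h.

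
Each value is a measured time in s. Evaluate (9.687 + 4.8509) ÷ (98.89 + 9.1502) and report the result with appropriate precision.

9.687 + 4.8509 = 14.5379, limited to 3 d.p. → 5 s.f.; 98.89 + 9.1502 = 108.0402, limited to 2 d.p. → 5 s.f.
Carrying full precision, 14.5379 ÷ 108.0402 = 0.134560098926…; keep min(5, 5) = 5 s.f.
Rounded to 5 significant figures: 0.13456.

0.13456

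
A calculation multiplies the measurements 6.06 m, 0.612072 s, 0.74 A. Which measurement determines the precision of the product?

0.74 A

6.06 m → 3 s.f.; 0.612072 s → 6 s.f.; 0.74 A → 2 s.f.
The fewest is 2 significant figures, from 0.74 A.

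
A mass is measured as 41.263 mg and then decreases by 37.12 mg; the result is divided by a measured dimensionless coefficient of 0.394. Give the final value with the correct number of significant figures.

10.5 mg

41.263 mg − 37.12 mg = 4.143 mg; the difference is limited to 2 decimal places (3 s.f.).
Carrying full precision, 4.143 ÷ 0.394 = 10.5152284264… mg; 0.394 has 3 s.f., so the result keeps min(3, 3) = 3 s.f.
Rounded to 3 significant figures: 10.5 mg.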